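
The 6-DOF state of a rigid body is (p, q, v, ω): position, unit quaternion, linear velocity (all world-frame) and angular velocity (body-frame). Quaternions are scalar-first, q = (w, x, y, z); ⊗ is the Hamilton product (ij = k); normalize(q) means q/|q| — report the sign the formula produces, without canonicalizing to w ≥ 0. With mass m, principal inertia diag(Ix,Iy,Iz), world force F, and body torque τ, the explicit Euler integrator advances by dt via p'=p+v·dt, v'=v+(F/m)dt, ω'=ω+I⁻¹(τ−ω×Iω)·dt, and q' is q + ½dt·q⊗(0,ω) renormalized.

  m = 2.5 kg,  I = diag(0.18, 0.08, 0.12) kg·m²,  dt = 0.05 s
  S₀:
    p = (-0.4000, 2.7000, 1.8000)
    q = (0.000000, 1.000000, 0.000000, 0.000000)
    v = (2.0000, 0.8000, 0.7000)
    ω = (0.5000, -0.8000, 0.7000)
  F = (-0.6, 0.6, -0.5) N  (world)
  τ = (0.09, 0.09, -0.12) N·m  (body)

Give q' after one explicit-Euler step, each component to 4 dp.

q' = (-0.0125, 0.9996, -0.0175, -0.0200)

Hamilton product q⊗(0,ω) = (-0.5000000, 0.0000000, -0.7000000, -0.8000000)
q' = normalize(q + ½dt·q⊗(0,ω)) = (-0.0125, 0.9996, -0.0175, -0.0200)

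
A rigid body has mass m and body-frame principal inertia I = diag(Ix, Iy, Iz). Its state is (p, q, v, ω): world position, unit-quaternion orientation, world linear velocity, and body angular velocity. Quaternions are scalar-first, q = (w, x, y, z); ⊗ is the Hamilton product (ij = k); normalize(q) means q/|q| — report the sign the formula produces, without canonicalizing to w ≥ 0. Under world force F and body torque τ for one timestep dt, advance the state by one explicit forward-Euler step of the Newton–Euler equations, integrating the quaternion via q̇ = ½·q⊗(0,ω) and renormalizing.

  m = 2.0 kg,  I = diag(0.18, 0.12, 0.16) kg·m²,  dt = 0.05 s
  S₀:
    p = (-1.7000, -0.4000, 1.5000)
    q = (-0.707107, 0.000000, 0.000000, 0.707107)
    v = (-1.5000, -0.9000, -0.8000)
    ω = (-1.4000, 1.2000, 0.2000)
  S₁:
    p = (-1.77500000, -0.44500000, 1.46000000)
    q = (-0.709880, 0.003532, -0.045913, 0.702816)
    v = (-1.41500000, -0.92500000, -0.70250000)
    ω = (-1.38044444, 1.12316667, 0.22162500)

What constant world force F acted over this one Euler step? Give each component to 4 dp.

F = (3.4000, -1.0000, 3.9000)

velocity change Δv = (0.08500000, -0.02500000, 0.09750000)
m·(v₁−v₀)/dt = (3.4000, -1.0000, 3.9000)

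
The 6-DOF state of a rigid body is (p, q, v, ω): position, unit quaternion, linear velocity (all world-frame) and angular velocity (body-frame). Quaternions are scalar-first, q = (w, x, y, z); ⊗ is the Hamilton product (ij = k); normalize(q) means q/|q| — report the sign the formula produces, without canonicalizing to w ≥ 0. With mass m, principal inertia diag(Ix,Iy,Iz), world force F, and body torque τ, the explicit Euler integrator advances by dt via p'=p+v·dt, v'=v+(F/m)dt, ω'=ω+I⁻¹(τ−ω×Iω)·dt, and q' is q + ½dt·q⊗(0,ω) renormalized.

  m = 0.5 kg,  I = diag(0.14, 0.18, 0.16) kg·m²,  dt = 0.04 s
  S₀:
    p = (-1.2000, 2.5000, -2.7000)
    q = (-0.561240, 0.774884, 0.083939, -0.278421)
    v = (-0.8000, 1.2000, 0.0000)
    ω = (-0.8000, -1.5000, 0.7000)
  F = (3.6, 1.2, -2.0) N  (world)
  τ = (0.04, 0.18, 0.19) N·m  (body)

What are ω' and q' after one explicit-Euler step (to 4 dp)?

ω' = (-0.7946, -1.4625, 0.7355)
q' = (-0.5421, 0.7762, 0.0943, -0.3080)

gyro term ω×Iω = (0.0210, 0.0112, 0.0480)
(τ − ω×Iω)/I = (0.1357, 0.9378, 0.8875)
ω' = ω + α·dt = (-0.7946, -1.4625, 0.7355)
2q̇ = q⊗(0,ω) = (0.9407104, 0.0901178, 0.5221780, -1.4880428)
updated quaternion q' = (-0.5421, 0.7762, 0.0943, -0.3080)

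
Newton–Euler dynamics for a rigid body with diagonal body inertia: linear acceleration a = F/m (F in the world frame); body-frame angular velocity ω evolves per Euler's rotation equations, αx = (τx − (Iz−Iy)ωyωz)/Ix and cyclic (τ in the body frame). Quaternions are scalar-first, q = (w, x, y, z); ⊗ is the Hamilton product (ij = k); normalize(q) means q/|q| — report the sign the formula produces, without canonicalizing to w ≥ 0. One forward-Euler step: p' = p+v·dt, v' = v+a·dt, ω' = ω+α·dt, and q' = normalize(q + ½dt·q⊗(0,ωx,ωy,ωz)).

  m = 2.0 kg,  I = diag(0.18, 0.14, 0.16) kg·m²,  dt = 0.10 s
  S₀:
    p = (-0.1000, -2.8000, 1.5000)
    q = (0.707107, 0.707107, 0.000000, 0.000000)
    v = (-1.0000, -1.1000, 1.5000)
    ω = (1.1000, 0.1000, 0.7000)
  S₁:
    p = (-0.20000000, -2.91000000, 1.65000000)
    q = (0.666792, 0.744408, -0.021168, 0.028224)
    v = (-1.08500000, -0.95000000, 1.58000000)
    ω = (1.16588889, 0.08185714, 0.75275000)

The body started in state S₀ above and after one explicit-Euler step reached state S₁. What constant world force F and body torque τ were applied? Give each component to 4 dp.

velocity change Δv = (-0.08500000, 0.15000000, 0.08000000)
applied force F = (-1.7000, 3.0000, 1.6000)
rate change Δω = (0.06588889, -0.01814286, 0.05275000)
I·α + gyro = (0.1200, -0.0100, 0.0800)

F = (-1.7000, 3.0000, 1.6000)
τ = (0.1200, -0.0100, 0.0800)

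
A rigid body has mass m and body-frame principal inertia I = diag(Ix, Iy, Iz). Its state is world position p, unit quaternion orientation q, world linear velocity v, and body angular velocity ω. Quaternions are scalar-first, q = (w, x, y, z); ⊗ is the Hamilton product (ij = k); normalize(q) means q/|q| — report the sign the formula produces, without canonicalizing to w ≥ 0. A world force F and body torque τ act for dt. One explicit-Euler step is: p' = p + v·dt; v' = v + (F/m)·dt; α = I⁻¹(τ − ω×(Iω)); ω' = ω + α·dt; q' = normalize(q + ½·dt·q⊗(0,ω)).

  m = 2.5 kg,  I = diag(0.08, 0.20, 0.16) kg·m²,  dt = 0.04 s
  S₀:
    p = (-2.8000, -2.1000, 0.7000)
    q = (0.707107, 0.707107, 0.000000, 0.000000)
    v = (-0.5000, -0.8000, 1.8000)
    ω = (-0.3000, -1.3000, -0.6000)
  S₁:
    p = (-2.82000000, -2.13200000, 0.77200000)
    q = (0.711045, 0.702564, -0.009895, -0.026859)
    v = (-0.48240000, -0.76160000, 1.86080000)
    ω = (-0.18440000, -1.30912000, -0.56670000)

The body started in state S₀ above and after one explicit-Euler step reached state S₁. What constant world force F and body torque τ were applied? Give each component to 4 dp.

rate change Δω = (0.11560000, -0.00912000, 0.03330000)
I·α + gyro = (0.2000, -0.0600, 0.1800)
velocity change Δv = (0.01760000, 0.03840000, 0.06080000)
F = m·Δv/dt = (1.1000, 2.4000, 3.8000)

F = (1.1000, 2.4000, 3.8000)
τ = (0.2000, -0.0600, 0.1800)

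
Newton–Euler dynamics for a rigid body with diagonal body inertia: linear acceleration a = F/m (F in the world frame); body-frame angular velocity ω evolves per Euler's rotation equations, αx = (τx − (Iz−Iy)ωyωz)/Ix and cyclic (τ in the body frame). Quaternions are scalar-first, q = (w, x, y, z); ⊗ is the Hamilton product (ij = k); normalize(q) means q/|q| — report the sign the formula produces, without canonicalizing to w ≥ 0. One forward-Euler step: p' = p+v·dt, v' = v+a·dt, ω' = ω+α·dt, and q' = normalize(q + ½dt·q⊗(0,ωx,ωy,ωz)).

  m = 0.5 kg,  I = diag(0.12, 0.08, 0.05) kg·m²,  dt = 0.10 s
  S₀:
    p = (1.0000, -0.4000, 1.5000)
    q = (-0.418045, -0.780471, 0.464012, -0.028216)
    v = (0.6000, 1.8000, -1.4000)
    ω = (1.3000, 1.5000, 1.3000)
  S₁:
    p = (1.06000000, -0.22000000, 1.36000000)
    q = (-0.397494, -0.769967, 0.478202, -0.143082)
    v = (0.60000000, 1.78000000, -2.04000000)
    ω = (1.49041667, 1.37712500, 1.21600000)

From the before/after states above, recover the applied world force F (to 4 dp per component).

v₁ − v₀ = (0.00000000, -0.02000000, -0.64000000)
F = m·Δv/dt = (0.0000, -0.1000, -3.2000)

F = (0.0000, -0.1000, -3.2000)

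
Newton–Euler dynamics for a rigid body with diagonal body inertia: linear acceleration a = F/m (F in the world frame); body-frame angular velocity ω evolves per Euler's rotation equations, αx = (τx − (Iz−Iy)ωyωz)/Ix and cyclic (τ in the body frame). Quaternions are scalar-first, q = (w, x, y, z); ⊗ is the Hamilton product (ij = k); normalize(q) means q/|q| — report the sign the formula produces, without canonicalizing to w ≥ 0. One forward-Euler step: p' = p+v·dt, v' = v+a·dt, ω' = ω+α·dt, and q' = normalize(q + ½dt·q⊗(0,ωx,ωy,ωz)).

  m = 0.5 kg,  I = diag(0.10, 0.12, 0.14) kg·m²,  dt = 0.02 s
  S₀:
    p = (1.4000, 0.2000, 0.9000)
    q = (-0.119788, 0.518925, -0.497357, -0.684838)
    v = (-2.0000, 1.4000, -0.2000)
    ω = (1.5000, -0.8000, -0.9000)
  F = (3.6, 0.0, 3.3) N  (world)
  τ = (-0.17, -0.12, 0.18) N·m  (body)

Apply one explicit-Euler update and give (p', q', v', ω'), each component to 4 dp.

linear accel F/m = (7.2000, 0.0000, 6.6000)
p + v·dt = (1.3600, 0.2280, 0.8960)
new velocity v' = (-1.8560, 1.4000, -0.0680)
gyro term ω×Iω = (0.0144, 0.0540, -0.0240)
(τ − ω×Iω)/I = (-1.8440, -1.4500, 1.4571)
new body rate ω' = (1.4631, -0.8290, -0.8709)
2q̇ = q⊗(0,ω) = (-1.7926273, -0.2799311, -0.4643941, 0.4387047)
q' = normalize(q + ½dt·q⊗(0,ω)) = (-0.1377, 0.5160, -0.5019, -0.6803)

p' = (1.3600, 0.2280, 0.8960)
q' = (-0.1377, 0.5160, -0.5019, -0.6803)
v' = (-1.8560, 1.4000, -0.0680)
ω' = (1.4631, -0.8290, -0.8709)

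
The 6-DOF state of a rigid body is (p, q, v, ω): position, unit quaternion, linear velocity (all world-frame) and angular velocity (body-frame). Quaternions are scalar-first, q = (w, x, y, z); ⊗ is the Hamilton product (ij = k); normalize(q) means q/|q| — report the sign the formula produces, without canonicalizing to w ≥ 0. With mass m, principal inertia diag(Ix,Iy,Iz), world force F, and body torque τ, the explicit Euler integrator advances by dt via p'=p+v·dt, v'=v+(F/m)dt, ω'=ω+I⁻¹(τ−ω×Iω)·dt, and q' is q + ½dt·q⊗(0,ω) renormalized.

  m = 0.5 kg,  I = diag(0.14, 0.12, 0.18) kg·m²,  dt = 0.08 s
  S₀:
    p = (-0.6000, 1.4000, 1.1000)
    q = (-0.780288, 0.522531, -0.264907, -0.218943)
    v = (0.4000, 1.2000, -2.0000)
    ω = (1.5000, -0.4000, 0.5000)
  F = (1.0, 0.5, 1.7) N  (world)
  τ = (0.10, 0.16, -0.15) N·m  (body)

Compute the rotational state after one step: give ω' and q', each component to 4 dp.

(τ − ω×Iω)/I = (0.8000, 1.5833, -0.9000)
ω + α·dt = (1.5640, -0.2733, 0.4280)
2q̇ = q⊗(0,ω) = (-0.7802878, -1.3904627, -0.2775648, -0.2017959)
q' = normalize(q + ½dt·q⊗(0,ω)) = (-0.8098, 0.4659, -0.2754, -0.2265)

ω' = (1.5640, -0.2733, 0.4280)
q' = (-0.8098, 0.4659, -0.2754, -0.2265)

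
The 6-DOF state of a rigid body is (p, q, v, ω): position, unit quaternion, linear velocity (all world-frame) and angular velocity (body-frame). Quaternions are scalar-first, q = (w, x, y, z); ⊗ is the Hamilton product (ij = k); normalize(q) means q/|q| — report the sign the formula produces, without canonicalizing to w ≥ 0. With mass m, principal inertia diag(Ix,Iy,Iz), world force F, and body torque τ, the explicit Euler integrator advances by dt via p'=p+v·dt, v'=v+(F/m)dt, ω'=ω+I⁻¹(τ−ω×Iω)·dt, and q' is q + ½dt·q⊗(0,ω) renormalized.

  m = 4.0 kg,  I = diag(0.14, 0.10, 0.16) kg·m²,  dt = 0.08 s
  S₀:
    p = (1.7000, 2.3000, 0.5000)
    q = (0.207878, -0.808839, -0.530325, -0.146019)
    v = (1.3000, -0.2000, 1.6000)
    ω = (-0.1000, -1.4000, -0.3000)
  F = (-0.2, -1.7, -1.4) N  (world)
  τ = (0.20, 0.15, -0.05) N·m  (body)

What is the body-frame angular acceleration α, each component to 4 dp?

α = (1.2486, 1.5060, -0.2775)

precession coupling ω×(Iω) = (0.0252, -0.0006, -0.0056)
α = I⁻¹(τ − ω×Iω) = (1.2486, 1.5060, -0.2775)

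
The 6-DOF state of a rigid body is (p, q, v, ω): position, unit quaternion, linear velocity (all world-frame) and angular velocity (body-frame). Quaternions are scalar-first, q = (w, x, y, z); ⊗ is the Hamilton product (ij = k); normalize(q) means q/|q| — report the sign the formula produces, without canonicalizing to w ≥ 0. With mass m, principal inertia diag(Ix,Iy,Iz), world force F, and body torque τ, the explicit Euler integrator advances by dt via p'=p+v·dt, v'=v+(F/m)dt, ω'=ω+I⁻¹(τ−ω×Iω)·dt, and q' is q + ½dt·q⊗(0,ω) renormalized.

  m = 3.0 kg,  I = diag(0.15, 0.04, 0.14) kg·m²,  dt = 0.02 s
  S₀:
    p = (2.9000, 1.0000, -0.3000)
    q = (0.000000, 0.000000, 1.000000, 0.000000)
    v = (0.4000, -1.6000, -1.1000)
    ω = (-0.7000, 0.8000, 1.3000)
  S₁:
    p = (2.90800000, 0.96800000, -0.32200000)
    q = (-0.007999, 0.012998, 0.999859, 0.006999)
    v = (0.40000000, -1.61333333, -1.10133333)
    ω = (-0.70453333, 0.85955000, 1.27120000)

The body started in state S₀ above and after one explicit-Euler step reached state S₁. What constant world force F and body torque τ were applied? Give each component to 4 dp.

F = (0.0000, -2.0000, -0.2000)
τ = (0.0700, 0.1100, -0.1400)

Δv = v₁−v₀ = (0.00000000, -0.01333333, -0.00133333)
applied force F = (0.0000, -2.0000, -0.2000)
Δω = ω₁−ω₀ = (-0.00453333, 0.05955000, -0.02880000)
gyro term ω₀×Iω₀ = (0.1040, -0.0091, 0.0616)
I·α + gyro = (0.0700, 0.1100, -0.1400)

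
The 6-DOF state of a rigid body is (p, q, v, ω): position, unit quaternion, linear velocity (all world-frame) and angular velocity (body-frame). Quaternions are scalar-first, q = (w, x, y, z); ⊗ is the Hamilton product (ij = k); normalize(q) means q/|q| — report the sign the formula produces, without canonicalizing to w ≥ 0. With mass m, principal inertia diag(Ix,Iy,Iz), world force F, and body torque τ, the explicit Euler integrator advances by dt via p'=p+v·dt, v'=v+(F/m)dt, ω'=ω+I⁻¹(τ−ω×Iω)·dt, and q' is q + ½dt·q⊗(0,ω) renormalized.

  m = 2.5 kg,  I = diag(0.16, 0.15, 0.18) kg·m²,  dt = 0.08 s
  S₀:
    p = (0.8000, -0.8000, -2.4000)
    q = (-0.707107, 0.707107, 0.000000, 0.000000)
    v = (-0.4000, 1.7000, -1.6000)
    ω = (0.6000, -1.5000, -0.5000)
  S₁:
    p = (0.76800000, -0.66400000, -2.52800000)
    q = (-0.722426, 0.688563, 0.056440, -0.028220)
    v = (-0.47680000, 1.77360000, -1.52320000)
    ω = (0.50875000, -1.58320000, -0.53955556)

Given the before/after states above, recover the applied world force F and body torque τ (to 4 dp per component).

rate change Δω = (-0.09125000, -0.08320000, -0.03955556)
τ = I·(Δω/dt) + ω₀×(Iω₀) = (-0.1600, -0.1500, -0.0800)
v₁ − v₀ = (-0.07680000, 0.07360000, 0.07680000)
F = m·Δv/dt = (-2.4000, 2.3000, 2.4000)

F = (-2.4000, 2.3000, 2.4000)
τ = (-0.1600, -0.1500, -0.0800)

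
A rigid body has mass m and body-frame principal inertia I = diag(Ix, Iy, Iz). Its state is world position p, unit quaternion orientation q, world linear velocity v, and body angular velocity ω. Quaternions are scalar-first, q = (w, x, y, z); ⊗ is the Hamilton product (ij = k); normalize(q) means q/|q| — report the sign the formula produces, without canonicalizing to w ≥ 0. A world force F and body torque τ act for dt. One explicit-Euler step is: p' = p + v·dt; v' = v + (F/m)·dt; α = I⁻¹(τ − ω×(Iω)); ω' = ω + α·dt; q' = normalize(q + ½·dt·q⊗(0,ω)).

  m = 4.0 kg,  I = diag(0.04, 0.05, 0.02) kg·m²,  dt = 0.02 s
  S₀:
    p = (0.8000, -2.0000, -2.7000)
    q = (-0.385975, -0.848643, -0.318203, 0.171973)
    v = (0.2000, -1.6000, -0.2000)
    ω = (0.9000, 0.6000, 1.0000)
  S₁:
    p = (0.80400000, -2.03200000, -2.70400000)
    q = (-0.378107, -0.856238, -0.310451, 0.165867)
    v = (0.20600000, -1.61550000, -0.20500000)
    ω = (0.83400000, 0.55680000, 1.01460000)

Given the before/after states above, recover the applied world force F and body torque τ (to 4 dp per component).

v₁ − v₀ = (0.00600000, -0.01550000, -0.00500000)
m·(v₁−v₀)/dt = (1.2000, -3.1000, -1.0000)
ω₁ − ω₀ = (-0.06600000, -0.04320000, 0.01460000)
applied torque τ = (-0.1500, -0.0900, 0.0200)

F = (1.2000, -3.1000, -1.0000)
τ = (-0.1500, -0.0900, 0.0200)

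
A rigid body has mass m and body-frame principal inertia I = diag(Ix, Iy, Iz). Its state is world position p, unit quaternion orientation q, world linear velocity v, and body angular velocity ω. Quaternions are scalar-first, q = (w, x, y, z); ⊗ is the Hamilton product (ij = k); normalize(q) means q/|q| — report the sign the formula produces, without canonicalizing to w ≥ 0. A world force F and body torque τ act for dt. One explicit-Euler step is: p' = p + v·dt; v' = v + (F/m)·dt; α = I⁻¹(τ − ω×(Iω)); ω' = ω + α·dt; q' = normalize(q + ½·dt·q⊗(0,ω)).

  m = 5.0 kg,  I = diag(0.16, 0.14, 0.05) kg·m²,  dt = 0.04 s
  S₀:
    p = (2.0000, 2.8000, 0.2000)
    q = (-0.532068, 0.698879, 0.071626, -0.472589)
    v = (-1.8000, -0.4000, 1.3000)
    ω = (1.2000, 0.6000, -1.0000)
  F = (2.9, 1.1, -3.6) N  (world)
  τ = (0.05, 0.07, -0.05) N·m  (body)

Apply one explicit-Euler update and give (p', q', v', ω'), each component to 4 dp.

ω×(Iω) gyroscopic = (0.0540, -0.1320, -0.0144)
α = I⁻¹(τ − ω×Iω) = (-0.0250, 1.4429, -0.7120)
new body rate ω' = (1.1990, 0.6577, -1.0285)
Hamilton product q⊗(0,ω) = (-1.3542194, -0.4265542, -0.1874686, 0.8654442)
q + ½dt·q⊗(0,ω), renormalized = (-0.5588, 0.6900, 0.0678, -0.4550)
new position p' = (1.9280, 2.7840, 0.2520)
new velocity v' = (-1.7768, -0.3912, 1.2712)

p' = (1.9280, 2.7840, 0.2520)
q' = (-0.5588, 0.6900, 0.0678, -0.4550)
v' = (-1.7768, -0.3912, 1.2712)
ω' = (1.1990, 0.6577, -1.0285)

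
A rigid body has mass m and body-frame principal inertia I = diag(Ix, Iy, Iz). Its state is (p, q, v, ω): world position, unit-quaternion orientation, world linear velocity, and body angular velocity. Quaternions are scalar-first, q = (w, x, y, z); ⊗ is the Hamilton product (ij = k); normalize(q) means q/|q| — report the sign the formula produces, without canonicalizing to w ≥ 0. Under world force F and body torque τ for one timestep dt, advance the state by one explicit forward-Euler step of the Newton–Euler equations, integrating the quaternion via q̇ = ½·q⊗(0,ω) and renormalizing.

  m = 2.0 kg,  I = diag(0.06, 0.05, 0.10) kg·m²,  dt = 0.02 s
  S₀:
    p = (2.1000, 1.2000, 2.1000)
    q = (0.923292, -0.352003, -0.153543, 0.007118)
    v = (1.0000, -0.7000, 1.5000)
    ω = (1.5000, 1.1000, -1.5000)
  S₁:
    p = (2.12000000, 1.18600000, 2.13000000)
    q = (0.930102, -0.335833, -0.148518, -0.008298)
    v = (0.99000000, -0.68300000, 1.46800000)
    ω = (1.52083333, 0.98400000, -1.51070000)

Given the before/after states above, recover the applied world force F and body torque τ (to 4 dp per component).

Δω = ω₁−ω₀ = (0.02083333, -0.11600000, -0.01070000)
precession coupling = (-0.0825, 0.0900, -0.0165)
I·α + gyro = (-0.0200, -0.2000, -0.0700)
velocity change Δv = (-0.01000000, 0.01700000, -0.03200000)
m·(v₁−v₀)/dt = (-1.0000, 1.7000, -3.2000)

F = (-1.0000, 1.7000, -3.2000)
τ = (-0.0200, -0.2000, -0.0700)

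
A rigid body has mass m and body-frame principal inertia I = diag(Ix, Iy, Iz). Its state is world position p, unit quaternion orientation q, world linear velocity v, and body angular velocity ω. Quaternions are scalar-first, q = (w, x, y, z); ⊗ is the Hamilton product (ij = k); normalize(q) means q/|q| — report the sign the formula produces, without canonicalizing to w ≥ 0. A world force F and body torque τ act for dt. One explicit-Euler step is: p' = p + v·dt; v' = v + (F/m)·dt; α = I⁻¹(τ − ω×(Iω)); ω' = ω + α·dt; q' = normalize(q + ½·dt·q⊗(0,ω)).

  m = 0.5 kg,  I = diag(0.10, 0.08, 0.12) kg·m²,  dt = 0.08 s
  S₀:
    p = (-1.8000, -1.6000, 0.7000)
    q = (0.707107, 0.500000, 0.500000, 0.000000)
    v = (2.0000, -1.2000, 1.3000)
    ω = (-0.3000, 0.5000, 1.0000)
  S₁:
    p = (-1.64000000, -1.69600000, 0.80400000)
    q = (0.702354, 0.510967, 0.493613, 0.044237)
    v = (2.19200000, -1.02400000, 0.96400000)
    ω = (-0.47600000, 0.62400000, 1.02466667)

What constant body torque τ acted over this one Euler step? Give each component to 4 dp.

τ = (-0.2000, 0.1300, 0.0400)

rate change Δω = (-0.17600000, 0.12400000, 0.02466667)
I·α + gyro = (-0.2000, 0.1300, 0.0400)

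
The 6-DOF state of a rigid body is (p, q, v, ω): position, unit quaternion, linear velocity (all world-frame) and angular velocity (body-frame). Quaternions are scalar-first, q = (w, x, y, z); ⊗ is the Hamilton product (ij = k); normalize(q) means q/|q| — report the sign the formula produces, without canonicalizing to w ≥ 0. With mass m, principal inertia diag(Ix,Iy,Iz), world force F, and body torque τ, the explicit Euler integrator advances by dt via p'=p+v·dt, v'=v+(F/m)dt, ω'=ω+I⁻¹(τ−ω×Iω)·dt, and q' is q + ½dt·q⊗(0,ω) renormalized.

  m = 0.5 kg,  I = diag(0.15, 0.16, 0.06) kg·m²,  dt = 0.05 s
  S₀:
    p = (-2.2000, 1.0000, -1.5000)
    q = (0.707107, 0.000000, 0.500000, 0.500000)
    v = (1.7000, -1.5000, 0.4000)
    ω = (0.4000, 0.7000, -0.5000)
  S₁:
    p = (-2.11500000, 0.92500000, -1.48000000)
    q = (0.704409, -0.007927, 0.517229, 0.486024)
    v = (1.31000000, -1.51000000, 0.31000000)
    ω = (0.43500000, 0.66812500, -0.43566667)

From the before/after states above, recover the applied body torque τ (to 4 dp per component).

rate change Δω = (0.03500000, -0.03187500, 0.06433333)
ω₀×(Iω₀) = (0.0350, -0.0180, 0.0028)
τ = I·(Δω/dt) + ω₀×(Iω₀) = (0.1400, -0.1200, 0.0800)

τ = (0.1400, -0.1200, 0.0800)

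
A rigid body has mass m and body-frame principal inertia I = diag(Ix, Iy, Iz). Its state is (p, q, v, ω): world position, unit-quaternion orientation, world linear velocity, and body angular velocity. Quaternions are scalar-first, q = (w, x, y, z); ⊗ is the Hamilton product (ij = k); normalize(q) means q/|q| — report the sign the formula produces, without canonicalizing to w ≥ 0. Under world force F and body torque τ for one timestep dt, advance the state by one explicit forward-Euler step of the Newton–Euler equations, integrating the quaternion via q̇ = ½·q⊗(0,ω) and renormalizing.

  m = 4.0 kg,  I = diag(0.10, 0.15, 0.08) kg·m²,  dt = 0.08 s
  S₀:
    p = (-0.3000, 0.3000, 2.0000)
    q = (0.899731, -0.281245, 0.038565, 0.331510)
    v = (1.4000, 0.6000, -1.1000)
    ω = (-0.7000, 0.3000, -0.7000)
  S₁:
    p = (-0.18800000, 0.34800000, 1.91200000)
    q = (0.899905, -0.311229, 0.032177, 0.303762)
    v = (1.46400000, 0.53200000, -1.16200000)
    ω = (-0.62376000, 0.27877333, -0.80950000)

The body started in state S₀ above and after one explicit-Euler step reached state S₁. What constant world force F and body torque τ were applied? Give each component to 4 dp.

F = (3.2000, -3.4000, -3.1000)
τ = (0.1100, -0.0300, -0.1200)

v₁ − v₀ = (0.06400000, -0.06800000, -0.06200000)
F = m·Δv/dt = (3.2000, -3.4000, -3.1000)
ω₁ − ω₀ = (0.07624000, -0.02122667, -0.10950000)
ω₀×(Iω₀) = (0.0147, 0.0098, -0.0105)
τ = I·(Δω/dt) + ω₀×(Iω₀) = (0.1100, -0.0300, -0.1200)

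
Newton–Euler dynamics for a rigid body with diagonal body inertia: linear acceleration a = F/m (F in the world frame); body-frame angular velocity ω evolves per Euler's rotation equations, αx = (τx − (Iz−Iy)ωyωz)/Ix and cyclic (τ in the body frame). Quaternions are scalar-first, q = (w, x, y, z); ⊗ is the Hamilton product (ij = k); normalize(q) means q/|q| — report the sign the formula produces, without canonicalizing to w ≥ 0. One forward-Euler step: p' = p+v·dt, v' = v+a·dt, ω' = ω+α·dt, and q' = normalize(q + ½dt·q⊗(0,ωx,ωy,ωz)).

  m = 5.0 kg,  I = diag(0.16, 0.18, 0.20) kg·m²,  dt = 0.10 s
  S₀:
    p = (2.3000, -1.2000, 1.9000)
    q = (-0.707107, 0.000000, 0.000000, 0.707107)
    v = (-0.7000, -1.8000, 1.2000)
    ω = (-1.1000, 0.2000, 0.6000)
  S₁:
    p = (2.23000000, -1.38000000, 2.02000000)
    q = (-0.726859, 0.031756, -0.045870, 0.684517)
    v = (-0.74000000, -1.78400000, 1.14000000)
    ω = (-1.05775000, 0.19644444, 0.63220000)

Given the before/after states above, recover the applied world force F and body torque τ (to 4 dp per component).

F = (-2.0000, 0.8000, -3.0000)
τ = (0.0700, 0.0200, 0.0600)

Δv = v₁−v₀ = (-0.04000000, 0.01600000, -0.06000000)
m·(v₁−v₀)/dt = (-2.0000, 0.8000, -3.0000)
rate change Δω = (0.04225000, -0.00355556, 0.03220000)
I·α + gyro = (0.0700, 0.0200, 0.0600)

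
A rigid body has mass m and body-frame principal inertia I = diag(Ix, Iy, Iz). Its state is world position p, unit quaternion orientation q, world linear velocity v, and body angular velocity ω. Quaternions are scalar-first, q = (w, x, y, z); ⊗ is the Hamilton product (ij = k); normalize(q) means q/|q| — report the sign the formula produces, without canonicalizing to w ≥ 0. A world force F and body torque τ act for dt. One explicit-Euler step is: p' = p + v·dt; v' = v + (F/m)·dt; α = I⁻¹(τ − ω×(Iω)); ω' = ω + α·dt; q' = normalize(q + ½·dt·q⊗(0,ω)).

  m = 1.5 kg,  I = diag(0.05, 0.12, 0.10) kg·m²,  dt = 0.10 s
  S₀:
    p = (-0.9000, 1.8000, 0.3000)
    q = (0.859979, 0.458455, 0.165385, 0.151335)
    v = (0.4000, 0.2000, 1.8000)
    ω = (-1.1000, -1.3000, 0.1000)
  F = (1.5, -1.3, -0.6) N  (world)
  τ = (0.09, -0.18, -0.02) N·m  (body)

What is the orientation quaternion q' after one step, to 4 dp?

q' = (0.8919, 0.4203, 0.0985, 0.1344)

q⊗(0,ω) = (0.7041675, -0.7327029, -1.3302867, -0.3280701)
q' = normalize(q + ½dt·q⊗(0,ω)) = (0.8919, 0.4203, 0.0985, 0.1344)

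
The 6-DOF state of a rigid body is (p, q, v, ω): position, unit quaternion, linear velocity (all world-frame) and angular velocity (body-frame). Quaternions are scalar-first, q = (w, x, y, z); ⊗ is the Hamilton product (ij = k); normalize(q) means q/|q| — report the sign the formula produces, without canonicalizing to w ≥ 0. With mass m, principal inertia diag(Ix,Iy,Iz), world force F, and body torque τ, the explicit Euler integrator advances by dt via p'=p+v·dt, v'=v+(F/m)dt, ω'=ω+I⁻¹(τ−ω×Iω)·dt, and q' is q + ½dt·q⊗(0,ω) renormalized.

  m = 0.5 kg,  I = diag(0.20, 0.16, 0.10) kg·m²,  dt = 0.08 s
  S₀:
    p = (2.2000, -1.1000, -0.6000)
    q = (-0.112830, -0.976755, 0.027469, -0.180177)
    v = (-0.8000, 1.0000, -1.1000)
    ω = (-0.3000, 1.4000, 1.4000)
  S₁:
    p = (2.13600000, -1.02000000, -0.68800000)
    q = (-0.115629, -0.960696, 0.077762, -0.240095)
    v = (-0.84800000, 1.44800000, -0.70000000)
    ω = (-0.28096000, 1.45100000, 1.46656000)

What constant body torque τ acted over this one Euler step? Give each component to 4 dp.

τ = (-0.0700, 0.0600, 0.1000)

Δω = ω₁−ω₀ = (0.01904000, 0.05100000, 0.06656000)
precession coupling = (-0.1176, -0.0420, 0.0168)
I·α + gyro = (-0.0700, 0.0600, 0.1000)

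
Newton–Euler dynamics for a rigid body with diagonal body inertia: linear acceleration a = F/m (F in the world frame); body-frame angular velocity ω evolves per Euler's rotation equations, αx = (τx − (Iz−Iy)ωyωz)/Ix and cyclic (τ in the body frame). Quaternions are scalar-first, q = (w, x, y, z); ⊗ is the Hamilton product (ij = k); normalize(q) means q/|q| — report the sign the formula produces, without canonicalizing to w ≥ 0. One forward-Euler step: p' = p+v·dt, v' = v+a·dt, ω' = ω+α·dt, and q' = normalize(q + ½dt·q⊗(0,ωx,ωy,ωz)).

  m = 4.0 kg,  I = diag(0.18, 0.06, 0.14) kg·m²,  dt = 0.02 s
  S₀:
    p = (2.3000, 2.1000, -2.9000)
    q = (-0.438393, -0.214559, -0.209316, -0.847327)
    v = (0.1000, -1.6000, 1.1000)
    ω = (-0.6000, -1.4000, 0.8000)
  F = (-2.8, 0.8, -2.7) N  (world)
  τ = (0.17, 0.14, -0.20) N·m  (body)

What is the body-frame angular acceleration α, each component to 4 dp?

α = (1.4422, 2.6533, -0.7086)

gyro term ω×Iω = (-0.0896, -0.0192, -0.1008)
(τ − ω×Iω)/I = (1.4422, 2.6533, -0.7086)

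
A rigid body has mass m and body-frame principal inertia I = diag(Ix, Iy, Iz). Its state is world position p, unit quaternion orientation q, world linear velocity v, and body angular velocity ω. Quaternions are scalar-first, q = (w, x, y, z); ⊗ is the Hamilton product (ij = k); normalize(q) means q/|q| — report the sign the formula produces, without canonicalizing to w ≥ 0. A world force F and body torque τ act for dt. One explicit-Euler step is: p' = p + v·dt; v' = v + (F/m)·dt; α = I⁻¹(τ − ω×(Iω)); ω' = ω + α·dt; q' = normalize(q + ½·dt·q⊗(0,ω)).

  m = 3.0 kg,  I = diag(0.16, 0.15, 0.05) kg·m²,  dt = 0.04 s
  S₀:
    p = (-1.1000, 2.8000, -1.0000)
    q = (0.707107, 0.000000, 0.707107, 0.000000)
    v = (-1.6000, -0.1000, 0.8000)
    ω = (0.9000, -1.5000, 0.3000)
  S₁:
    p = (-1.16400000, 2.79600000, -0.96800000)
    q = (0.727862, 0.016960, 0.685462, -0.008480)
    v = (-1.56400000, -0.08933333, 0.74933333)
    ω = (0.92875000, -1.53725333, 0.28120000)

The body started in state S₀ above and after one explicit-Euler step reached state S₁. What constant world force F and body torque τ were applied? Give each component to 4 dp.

rate change Δω = (0.02875000, -0.03725333, -0.01880000)
precession coupling = (0.0450, 0.0297, 0.0135)
I·α + gyro = (0.1600, -0.1100, -0.0100)
Δv = v₁−v₀ = (0.03600000, 0.01066667, -0.05066667)
applied force F = (2.7000, 0.8000, -3.8000)

F = (2.7000, 0.8000, -3.8000)
τ = (0.1600, -0.1100, -0.0100)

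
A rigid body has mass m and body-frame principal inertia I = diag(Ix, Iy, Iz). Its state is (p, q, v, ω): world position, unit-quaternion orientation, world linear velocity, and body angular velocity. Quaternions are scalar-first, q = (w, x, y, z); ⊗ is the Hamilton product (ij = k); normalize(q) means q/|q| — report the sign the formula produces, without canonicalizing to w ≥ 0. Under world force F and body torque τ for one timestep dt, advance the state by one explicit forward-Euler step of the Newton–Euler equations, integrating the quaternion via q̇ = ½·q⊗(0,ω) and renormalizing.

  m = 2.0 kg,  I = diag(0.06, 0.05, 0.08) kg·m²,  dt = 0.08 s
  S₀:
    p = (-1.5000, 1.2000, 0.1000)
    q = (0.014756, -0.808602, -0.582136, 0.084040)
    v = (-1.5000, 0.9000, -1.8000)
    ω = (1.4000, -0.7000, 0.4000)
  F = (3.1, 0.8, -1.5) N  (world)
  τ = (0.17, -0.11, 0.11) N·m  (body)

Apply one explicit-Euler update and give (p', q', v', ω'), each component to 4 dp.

p' = (-1.6200, 1.2720, -0.0440)
q' = (0.0423, -0.8130, -0.5637, 0.1392)
v' = (-1.3760, 0.9320, -1.8600)
ω' = (1.6379, -0.8581, 0.5002)

ω×(Iω) gyroscopic = (-0.0084, -0.0112, 0.0098)
(τ − ω×Iω)/I = (2.9733, -1.9760, 1.2525)
ω + α·dt = (1.6379, -0.8581, 0.5002)
2q̇ = q⊗(0,ω) = (0.6909316, -0.1533680, 0.4307676, 1.3869142)
q' = normalize(q + ½dt·q⊗(0,ω)) = (0.0423, -0.8130, -0.5637, 0.1392)
new position p' = (-1.6200, 1.2720, -0.0440)
new velocity v' = (-1.3760, 0.9320, -1.8600)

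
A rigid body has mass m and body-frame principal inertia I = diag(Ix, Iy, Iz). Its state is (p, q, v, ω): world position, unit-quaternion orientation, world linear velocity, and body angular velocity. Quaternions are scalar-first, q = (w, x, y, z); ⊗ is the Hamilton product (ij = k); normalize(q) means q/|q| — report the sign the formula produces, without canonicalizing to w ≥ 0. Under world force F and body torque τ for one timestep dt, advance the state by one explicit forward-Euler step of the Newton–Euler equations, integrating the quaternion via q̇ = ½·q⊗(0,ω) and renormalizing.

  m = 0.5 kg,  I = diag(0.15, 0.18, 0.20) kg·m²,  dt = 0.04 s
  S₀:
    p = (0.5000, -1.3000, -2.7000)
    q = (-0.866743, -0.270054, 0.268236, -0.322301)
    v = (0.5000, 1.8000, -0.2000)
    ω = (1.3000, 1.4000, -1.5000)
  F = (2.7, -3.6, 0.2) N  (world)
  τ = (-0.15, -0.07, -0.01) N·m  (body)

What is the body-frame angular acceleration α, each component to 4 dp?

α = (-0.7200, -0.9306, -0.3230)

gyro term ω×Iω = (-0.0420, 0.0975, 0.0546)
α = I⁻¹(τ − ω×Iω) = (-0.7200, -0.9306, -0.3230)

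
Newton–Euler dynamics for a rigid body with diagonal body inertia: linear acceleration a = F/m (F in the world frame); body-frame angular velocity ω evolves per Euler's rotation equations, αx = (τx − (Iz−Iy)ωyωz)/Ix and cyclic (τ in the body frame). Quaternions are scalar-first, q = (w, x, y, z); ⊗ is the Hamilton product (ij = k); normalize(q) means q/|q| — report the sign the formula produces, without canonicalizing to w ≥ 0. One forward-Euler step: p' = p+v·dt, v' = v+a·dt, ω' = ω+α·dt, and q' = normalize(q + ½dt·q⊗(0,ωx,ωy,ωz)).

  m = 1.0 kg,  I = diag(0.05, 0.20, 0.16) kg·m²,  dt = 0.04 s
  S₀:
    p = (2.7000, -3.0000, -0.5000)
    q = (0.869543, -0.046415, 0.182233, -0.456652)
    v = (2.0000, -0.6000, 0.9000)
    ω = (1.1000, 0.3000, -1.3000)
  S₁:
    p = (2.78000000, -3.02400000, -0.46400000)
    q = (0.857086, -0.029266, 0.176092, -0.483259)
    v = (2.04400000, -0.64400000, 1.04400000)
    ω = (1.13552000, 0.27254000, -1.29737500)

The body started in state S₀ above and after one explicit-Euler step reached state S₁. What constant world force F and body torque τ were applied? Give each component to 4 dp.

F = (1.1000, -1.1000, 3.6000)
τ = (0.0600, 0.0200, 0.0600)

velocity change Δv = (0.04400000, -0.04400000, 0.14400000)
applied force F = (1.1000, -1.1000, 3.6000)
rate change Δω = (0.03552000, -0.02746000, 0.00262500)
gyro term ω₀×Iω₀ = (0.0156, 0.1573, 0.0495)
I·α + gyro = (0.0600, 0.0200, 0.0600)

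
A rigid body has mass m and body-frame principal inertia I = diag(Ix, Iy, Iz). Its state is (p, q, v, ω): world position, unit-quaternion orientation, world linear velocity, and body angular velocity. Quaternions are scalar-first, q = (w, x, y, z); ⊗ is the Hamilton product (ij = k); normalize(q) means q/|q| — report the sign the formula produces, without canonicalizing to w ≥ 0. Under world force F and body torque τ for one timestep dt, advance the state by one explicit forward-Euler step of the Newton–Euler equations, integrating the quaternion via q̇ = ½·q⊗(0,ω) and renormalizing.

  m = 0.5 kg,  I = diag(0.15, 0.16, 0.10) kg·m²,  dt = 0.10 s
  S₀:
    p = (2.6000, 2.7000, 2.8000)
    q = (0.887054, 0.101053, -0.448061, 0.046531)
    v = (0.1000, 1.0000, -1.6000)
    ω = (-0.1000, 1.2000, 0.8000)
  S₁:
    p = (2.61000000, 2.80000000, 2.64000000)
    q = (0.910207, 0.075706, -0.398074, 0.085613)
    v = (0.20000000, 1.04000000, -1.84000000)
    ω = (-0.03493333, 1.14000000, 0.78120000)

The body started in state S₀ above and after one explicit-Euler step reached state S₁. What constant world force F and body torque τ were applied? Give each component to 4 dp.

F = (0.5000, 0.2000, -1.2000)
τ = (0.0400, -0.1000, -0.0200)

rate change Δω = (0.06506667, -0.06000000, -0.01880000)
I·α + gyro = (0.0400, -0.1000, -0.0200)
Δv = v₁−v₀ = (0.10000000, 0.04000000, -0.24000000)
applied force F = (0.5000, 0.2000, -1.2000)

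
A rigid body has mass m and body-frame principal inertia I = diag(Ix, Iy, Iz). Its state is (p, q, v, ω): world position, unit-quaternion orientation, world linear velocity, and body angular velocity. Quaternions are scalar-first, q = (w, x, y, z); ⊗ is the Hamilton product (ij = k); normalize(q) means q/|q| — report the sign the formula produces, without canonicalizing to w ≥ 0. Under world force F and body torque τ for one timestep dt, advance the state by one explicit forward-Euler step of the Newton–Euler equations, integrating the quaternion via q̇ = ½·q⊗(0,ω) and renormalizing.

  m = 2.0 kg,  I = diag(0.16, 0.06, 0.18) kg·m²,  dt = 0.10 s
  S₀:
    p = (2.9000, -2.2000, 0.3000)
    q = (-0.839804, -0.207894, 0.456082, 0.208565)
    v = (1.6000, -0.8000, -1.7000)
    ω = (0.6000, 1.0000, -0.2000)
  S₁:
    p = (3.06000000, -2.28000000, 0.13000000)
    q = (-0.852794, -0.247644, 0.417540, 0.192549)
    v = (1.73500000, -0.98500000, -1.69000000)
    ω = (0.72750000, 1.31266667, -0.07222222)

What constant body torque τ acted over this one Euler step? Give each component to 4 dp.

rate change Δω = (0.12750000, 0.31266667, 0.12777778)
τ = I·(Δω/dt) + ω₀×(Iω₀) = (0.1800, 0.1900, 0.1700)

τ = (0.1800, 0.1900, 0.1700)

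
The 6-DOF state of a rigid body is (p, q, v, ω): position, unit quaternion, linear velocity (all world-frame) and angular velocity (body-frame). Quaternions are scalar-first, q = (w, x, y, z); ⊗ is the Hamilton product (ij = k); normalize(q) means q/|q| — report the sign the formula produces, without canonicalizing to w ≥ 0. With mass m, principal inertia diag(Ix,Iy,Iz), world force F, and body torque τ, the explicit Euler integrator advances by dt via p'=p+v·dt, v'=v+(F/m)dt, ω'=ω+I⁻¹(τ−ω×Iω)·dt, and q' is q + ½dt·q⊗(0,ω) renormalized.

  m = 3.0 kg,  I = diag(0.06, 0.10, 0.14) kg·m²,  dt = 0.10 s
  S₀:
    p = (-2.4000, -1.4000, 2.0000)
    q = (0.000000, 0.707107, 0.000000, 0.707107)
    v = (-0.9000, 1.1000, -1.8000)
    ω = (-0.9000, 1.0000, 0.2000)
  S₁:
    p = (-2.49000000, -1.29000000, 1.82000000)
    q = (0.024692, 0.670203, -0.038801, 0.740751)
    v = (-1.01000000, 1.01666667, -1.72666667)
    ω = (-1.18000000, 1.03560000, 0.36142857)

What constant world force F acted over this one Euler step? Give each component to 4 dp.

F = (-3.3000, -2.5000, 2.2000)

v₁ − v₀ = (-0.11000000, -0.08333333, 0.07333333)
F = m·Δv/dt = (-3.3000, -2.5000, 2.2000)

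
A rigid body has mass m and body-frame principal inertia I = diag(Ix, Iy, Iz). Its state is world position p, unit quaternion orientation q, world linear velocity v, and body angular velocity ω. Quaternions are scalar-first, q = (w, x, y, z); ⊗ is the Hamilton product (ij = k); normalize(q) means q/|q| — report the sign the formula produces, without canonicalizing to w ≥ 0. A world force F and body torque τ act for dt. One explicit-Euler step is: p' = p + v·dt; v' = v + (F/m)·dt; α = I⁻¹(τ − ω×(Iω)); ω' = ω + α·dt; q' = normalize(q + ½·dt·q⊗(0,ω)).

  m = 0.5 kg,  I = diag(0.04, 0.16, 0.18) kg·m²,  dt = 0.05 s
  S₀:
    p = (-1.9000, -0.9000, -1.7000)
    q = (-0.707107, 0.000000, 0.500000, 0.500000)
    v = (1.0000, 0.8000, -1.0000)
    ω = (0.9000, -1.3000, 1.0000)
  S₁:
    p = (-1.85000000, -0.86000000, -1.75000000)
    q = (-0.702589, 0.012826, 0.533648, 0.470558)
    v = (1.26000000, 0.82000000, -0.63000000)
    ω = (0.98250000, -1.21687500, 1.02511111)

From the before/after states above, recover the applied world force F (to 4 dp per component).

F = (2.6000, 0.2000, 3.7000)

v₁ − v₀ = (0.26000000, 0.02000000, 0.37000000)
m·(v₁−v₀)/dt = (2.6000, 0.2000, 3.7000)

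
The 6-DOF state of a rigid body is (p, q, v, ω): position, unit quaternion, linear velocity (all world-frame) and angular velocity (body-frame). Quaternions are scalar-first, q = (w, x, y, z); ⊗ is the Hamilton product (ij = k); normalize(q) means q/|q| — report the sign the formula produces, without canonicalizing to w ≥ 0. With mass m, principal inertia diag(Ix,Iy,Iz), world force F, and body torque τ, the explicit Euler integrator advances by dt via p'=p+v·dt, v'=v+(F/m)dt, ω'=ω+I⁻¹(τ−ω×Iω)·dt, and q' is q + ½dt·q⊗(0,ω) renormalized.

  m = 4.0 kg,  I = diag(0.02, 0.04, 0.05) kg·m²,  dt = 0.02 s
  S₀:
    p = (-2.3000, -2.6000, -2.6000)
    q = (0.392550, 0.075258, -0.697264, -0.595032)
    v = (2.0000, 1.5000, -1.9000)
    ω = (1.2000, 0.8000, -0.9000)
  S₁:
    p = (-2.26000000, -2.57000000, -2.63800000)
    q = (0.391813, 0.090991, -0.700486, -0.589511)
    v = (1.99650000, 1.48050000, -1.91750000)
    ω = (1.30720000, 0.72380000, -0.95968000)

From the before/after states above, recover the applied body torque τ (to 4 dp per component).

ω₁ − ω₀ = (0.10720000, -0.07620000, -0.05968000)
applied torque τ = (0.1000, -0.1200, -0.1300)

τ = (0.1000, -0.1200, -0.1300)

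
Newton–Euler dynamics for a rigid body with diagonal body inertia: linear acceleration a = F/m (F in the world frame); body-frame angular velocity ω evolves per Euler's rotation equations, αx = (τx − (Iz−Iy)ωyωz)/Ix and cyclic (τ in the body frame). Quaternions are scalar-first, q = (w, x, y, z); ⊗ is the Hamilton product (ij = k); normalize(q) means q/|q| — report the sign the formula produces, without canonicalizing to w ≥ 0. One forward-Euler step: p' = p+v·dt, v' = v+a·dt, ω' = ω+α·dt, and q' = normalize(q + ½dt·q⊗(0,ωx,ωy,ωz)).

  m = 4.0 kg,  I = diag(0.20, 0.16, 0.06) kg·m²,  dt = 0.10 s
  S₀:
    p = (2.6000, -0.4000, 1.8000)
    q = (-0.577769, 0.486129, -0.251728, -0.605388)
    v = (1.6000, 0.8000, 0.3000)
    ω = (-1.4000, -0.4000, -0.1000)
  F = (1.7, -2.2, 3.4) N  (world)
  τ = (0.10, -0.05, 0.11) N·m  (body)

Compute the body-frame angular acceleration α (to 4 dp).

α = (0.5200, -0.4350, 2.2067)

gyro term ω×Iω = (-0.0040, 0.0196, -0.0224)
(τ − ω×Iω)/I = (0.5200, -0.4350, 2.2067)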